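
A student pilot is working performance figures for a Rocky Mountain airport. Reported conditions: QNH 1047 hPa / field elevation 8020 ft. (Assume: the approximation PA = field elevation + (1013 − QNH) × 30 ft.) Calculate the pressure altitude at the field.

7000 ft

Pressure correction = (1013 − 1047) × 30 = -1020 ft.
Pressure altitude = 8020 + (-1020) = 7000 ft.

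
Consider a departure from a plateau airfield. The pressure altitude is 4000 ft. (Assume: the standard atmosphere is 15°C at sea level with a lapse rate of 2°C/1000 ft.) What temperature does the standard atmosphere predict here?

ISA temperature = 15 − 2 × (4000/1000) = 15 − 8 = 7°C.

7°C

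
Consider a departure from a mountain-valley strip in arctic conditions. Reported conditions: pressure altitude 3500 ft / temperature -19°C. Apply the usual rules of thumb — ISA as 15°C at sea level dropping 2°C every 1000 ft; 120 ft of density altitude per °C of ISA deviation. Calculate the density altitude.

260 ft

ISA temperature at 3500 ft = 15 − 2 × (3500/1000) = 8°C.
ISA deviation = -19 − 8 = -27°C.
Density altitude = 3500 + 120 × (-27) = 3500 + (-3240) = 260 ft.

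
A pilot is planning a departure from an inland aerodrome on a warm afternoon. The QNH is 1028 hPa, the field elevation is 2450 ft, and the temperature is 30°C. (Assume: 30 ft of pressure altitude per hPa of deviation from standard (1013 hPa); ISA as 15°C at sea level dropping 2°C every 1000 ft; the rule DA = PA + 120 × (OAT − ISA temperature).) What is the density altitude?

4280 ft

Pressure altitude = 2450 + (1013 − 1028) × 30 = 2450 + (-450) = 2000 ft.
ISA temperature at 2000 ft = 15 − 2 × (2000/1000) = 11°C.
ISA deviation = 30 − 11 = +19°C.
Density altitude = 2000 + 120 × (19) = 4280 ft.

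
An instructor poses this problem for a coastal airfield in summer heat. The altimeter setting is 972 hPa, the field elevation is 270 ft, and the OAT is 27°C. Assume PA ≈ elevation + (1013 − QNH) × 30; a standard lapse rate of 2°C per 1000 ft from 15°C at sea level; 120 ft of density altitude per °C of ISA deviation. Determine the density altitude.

3300 ft

Pressure altitude = 270 + (1013 − 972) × 30 = 270 + (+1230) = 1500 ft.
ISA temperature at 1500 ft = 15 − 2 × (1500/1000) = 12°C.
ISA deviation = 27 − 12 = +15°C.
Density altitude = 1500 + 120 × (15) = 3300 ft.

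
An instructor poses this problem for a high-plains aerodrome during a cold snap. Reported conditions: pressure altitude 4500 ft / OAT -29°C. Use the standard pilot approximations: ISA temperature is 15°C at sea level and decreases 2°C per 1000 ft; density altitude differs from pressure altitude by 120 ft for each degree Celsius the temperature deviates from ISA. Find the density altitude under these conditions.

ISA temperature at 4500 ft = 15 − 2 × (4500/1000) = 6°C.
ISA deviation = -29 − 6 = -35°C.
Density altitude = 4500 + 120 × (-35) = 4500 + (-4200) = 300 ft.

300 ft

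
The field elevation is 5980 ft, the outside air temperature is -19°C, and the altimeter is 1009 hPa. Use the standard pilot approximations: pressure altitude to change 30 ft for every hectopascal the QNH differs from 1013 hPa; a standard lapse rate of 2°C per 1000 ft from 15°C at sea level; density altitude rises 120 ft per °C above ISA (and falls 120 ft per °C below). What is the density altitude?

3484 ft

Pressure altitude = 5980 + (1013 − 1009) × 30 = 5980 + (+120) = 6100 ft.
ISA temperature at 6100 ft = 15 − 2 × (6100/1000) = 2.8°C.
ISA deviation = -19 − 2.8 = -21.8°C.
Density altitude = 6100 + 120 × (-21.8) = 3484 ft.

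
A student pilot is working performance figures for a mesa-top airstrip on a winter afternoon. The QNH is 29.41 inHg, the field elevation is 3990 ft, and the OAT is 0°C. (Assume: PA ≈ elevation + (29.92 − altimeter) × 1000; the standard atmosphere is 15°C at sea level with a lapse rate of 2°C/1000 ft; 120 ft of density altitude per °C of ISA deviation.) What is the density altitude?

3780 ft

Pressure altitude = 3990 + (29.92 − 29.41) × 1000 = 3990 + (+510) = 4500 ft.
ISA temperature at 4500 ft = 15 − 2 × (4500/1000) = 6°C.
ISA deviation = 0 − 6 = -6°C.
Density altitude = 4500 + 120 × (-6) = 3780 ft.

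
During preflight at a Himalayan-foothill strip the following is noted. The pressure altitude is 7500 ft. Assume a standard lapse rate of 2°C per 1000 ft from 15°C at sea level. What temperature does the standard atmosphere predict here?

0°C

ISA temperature = 15 − 2 × (7500/1000) = 15 − 15 = 0°C.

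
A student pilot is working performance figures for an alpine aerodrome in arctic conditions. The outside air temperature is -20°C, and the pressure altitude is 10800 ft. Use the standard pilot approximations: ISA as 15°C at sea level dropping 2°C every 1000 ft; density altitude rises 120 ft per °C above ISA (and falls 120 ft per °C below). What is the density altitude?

9192 ft

ISA temperature at 10800 ft = 15 − 2 × (10800/1000) = -6.6°C.
ISA deviation = -20 − (-6.6) = -13.4°C.
Density altitude = 10800 + 120 × (-13.4) = 10800 + (-1608) = 9192 ft.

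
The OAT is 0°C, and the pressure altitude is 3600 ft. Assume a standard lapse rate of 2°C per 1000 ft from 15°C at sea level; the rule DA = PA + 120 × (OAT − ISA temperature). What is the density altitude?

ISA temperature at 3600 ft = 15 − 2 × (3600/1000) = 7.8°C.
ISA deviation = 0 − 7.8 = -7.8°C.
Density altitude = 3600 + 120 × (-7.8) = 3600 + (-936) = 2664 ft.

2664 ft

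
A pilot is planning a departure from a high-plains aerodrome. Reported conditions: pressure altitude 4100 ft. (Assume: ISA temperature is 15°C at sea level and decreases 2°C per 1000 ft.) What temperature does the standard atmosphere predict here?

ISA temperature = 15 − 2 × (4100/1000) = 15 − 8.2 = 6.8°C.

6.8°C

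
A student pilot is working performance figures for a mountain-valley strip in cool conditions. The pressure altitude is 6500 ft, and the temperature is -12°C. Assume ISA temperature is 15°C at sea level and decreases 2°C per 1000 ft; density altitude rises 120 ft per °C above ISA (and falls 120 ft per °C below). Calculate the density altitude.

4820 ft

ISA temperature at 6500 ft = 15 − 2 × (6500/1000) = 2°C.
ISA deviation = -12 − 2 = -14°C.
Density altitude = 6500 + 120 × (-14) = 6500 + (-1680) = 4820 ft.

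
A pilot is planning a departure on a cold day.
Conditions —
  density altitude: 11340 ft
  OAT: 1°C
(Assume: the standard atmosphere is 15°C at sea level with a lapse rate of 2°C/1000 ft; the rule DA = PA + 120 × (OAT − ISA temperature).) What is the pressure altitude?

10500 ft

DA = PA + 120 × (OAT − (15 − 2·PA/1000)) = PA + 120·OAT − 1800 + 0.24·PA = 1.24·PA + 120·OAT − 1800.
So 1.24·PA = 11340 − 120 × 1 + 1800 = 13020.
PA = 13020 / 1.24 = 10500 ft.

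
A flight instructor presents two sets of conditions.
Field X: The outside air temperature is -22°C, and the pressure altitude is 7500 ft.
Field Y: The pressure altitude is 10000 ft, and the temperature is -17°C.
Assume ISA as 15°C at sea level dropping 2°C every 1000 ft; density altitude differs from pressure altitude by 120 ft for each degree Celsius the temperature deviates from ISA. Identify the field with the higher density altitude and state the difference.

Field X: ISA temp = 0°C, deviation -22°C, DA = 7500 + 120 × (-22) = 4860 ft.
Field Y: ISA temp = -5°C, deviation -12°C, DA = 10000 + 120 × (-12) = 8560 ft.
Field Y is higher by 8560 − 4860 = 3700 ft.

Field Y by 3700 ft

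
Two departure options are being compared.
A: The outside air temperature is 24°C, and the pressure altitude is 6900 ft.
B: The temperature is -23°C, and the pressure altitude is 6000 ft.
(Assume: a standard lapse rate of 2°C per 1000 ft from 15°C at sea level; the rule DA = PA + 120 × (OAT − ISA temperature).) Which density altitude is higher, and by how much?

A: ISA temp = 1.2°C, deviation +22.8°C, DA = 6900 + 120 × 22.8 = 9636 ft.
B: ISA temp = 3°C, deviation -26°C, DA = 6000 + 120 × (-26) = 2880 ft.
A is higher by 9636 − 2880 = 6756 ft.

A by 6756 ft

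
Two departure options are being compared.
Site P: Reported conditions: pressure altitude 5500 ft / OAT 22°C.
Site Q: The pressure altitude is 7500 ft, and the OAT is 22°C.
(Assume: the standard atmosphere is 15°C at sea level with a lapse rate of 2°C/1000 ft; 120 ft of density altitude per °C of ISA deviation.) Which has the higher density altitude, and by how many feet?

Site Q by 2480 ft

Site P: ISA temp = 4°C, deviation +18°C, DA = 5500 + 120 × 18 = 7660 ft.
Site Q: ISA temp = 0°C, deviation +22°C, DA = 7500 + 120 × 22 = 10140 ft.
Site Q is higher by 10140 − 7660 = 2480 ft.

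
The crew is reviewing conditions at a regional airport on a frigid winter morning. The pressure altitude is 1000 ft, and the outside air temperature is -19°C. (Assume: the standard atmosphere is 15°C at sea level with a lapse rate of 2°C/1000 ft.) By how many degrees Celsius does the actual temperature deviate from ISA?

ISA-32°C

ISA temperature at 1000 ft = 15 − 2 × (1000/1000) = 13°C.
Deviation = OAT − ISA = -19 − 13 = -32°C.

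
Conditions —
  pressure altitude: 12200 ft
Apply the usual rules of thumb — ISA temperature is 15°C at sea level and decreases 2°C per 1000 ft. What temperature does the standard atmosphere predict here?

ISA temperature = 15 − 2 × (12200/1000) = 15 − 24.4 = -9.4°C.

-9.4°C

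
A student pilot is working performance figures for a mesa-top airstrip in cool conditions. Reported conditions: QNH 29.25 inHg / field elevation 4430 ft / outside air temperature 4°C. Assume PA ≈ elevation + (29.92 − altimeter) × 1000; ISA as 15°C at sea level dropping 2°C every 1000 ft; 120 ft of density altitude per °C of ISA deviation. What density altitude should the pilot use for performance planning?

5004 ft

Pressure altitude = 4430 + (29.92 − 29.25) × 1000 = 4430 + (+670) = 5100 ft.
ISA temperature at 5100 ft = 15 − 2 × (5100/1000) = 4.8°C.
ISA deviation = 4 − 4.8 = -0.8°C.
Density altitude = 5100 + 120 × (-0.8) = 5004 ft.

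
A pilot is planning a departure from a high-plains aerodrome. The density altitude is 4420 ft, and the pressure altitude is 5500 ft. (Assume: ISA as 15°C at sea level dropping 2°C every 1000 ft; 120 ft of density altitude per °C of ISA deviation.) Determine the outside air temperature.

-5°C

Density altitude − pressure altitude = 4420 − 5500 = -1080 ft.
At 120 ft/°C that is an ISA deviation of -1080/120 = -9°C.
ISA temperature at 5500 ft = 15 − 2 × (5500/1000) = 4°C.
OAT = ISA + deviation = 4 + (-9) = -5°C.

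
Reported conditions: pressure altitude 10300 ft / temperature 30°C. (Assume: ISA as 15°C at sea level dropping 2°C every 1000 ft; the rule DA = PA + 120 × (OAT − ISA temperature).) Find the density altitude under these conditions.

14572 ft

ISA temperature at 10300 ft = 15 − 2 × (10300/1000) = -5.6°C.
ISA deviation = 30 − (-5.6) = +35.6°C.
Density altitude = 10300 + 120 × (35.6) = 10300 + (+4272) = 14572 ft.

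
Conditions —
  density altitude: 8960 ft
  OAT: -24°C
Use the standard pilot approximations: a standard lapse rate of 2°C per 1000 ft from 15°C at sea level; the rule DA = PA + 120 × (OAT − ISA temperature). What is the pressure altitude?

11000 ft

DA = PA + 120 × (OAT − (15 − 2·PA/1000)) = PA + 120·OAT − 1800 + 0.24·PA = 1.24·PA + 120·OAT − 1800.
So 1.24·PA = 8960 − 120 × (-24) + 1800 = 13640.
PA = 13640 / 1.24 = 11000 ft.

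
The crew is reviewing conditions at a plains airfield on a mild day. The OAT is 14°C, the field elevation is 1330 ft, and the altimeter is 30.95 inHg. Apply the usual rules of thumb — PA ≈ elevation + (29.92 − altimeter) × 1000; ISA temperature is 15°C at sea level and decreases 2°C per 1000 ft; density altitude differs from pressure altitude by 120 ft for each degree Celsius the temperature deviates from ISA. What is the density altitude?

252 ft

Pressure altitude = 1330 + (29.92 − 30.95) × 1000 = 1330 + (-1030) = 300 ft.
ISA temperature at 300 ft = 15 − 2 × (300/1000) = 14.4°C.
ISA deviation = 14 − 14.4 = -0.4°C.
Density altitude = 300 + 120 × (-0.4) = 252 ft.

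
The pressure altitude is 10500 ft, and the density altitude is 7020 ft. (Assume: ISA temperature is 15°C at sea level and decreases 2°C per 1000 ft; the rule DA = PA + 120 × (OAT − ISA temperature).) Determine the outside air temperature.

Density altitude − pressure altitude = 7020 − 10500 = -3480 ft.
At 120 ft/°C that is an ISA deviation of -3480/120 = -29°C.
ISA temperature at 10500 ft = 15 − 2 × (10500/1000) = -6°C.
OAT = ISA + deviation = -6 + (-29) = -35°C.

-35°C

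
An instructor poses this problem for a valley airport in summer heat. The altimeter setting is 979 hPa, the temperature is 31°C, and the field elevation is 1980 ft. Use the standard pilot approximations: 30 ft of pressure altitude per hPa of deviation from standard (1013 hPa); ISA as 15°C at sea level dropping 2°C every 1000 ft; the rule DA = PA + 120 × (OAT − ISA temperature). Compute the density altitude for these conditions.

5640 ft

Pressure altitude = 1980 + (1013 − 979) × 30 = 1980 + (+1020) = 3000 ft.
ISA temperature at 3000 ft = 15 − 2 × (3000/1000) = 9°C.
ISA deviation = 31 − 9 = +22°C.
Density altitude = 3000 + 120 × (22) = 5640 ft.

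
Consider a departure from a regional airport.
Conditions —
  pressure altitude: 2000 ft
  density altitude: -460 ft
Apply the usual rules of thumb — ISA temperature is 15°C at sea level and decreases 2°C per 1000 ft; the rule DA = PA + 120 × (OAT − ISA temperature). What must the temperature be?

-9.5°C

Density altitude − pressure altitude = -460 − 2000 = -2460 ft.
At 120 ft/°C that is an ISA deviation of -2460/120 = -20.5°C.
ISA temperature at 2000 ft = 15 − 2 × (2000/1000) = 11°C.
OAT = ISA + deviation = 11 + (-20.5) = -9.5°C.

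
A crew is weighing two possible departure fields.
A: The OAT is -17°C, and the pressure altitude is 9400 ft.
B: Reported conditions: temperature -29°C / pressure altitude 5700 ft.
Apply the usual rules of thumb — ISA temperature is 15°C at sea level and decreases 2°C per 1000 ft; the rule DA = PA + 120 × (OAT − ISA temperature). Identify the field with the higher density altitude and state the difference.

A: ISA temp = -3.8°C, deviation -13.2°C, DA = 9400 + 120 × (-13.2) = 7816 ft.
B: ISA temp = 3.6°C, deviation -32.6°C, DA = 5700 + 120 × (-32.6) = 1788 ft.
A is higher by 7816 − 1788 = 6028 ft.

A by 6028 ft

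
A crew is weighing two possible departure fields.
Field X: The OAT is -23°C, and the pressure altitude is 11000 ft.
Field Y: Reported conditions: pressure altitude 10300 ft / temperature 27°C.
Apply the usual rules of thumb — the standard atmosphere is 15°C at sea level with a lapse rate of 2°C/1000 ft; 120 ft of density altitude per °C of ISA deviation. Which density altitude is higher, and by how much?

Field Y by 5132 ft

Field X: ISA temp = -7°C, deviation -16°C, DA = 11000 + 120 × (-16) = 9080 ft.
Field Y: ISA temp = -5.6°C, deviation +32.6°C, DA = 10300 + 120 × 32.6 = 14212 ft.
Field Y is higher by 14212 − 9080 = 5132 ft.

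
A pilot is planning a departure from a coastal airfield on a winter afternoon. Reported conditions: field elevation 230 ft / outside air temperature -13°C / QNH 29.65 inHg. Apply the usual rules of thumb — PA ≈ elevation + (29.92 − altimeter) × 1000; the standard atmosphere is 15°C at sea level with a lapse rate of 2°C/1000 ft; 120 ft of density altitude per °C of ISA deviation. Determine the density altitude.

-2740 ft

Pressure altitude = 230 + (29.92 − 29.65) × 1000 = 230 + (+270) = 500 ft.
ISA temperature at 500 ft = 15 − 2 × (500/1000) = 14°C.
ISA deviation = -13 − 14 = -27°C.
Density altitude = 500 + 120 × (-27) = -2740 ft.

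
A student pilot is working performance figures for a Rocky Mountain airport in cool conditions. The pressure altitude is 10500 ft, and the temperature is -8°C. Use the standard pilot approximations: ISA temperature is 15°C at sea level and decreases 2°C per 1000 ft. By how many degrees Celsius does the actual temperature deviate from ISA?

ISA temperature at 10500 ft = 15 − 2 × (10500/1000) = -6°C.
Deviation = OAT − ISA = -8 − (-6) = -2°C.

ISA-2°C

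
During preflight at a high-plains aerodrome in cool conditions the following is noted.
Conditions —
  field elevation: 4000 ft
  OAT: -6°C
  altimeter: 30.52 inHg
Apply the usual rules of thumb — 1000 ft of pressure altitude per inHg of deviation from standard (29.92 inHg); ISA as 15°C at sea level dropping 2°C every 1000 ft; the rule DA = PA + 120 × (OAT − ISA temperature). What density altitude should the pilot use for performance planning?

Pressure altitude = 4000 + (29.92 − 30.52) × 1000 = 4000 + (-600) = 3400 ft.
ISA temperature at 3400 ft = 15 − 2 × (3400/1000) = 8.2°C.
ISA deviation = -6 − 8.2 = -14.2°C.
Density altitude = 3400 + 120 × (-14.2) = 1696 ft.

1696 ft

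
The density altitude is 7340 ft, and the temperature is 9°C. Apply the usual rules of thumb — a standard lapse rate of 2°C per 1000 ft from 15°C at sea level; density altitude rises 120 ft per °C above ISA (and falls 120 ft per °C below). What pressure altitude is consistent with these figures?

6500 ft

DA = PA + 120 × (OAT − (15 − 2·PA/1000)) = PA + 120·OAT − 1800 + 0.24·PA = 1.24·PA + 120·OAT − 1800.
So 1.24·PA = 7340 − 120 × 9 + 1800 = 8060.
PA = 8060 / 1.24 = 6500 ft.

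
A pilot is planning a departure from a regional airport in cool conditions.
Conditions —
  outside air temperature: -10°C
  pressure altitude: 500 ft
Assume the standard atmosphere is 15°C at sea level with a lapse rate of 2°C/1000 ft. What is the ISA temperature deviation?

ISA-24°C

ISA temperature at 500 ft = 15 − 2 × (500/1000) = 14°C.
Deviation = OAT − ISA = -10 − 14 = -24°C.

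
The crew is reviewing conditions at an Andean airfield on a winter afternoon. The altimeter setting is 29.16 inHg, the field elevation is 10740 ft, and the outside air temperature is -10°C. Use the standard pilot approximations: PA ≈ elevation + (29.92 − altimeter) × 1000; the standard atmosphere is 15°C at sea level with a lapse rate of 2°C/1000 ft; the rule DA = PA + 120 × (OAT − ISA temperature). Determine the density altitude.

Pressure altitude = 10740 + (29.92 − 29.16) × 1000 = 10740 + (+760) = 11500 ft.
ISA temperature at 11500 ft = 15 − 2 × (11500/1000) = -8°C.
ISA deviation = -10 − (-8) = -2°C.
Density altitude = 11500 + 120 × (-2) = 11260 ft.

11260 ft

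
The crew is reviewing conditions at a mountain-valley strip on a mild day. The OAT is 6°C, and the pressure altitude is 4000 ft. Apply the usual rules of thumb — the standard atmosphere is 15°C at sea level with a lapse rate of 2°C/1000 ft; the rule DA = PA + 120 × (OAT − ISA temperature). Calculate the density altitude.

3880 ft

ISA temperature at 4000 ft = 15 − 2 × (4000/1000) = 7°C.
ISA deviation = 6 − 7 = -1°C.
Density altitude = 4000 + 120 × (-1) = 4000 + (-120) = 3880 ft.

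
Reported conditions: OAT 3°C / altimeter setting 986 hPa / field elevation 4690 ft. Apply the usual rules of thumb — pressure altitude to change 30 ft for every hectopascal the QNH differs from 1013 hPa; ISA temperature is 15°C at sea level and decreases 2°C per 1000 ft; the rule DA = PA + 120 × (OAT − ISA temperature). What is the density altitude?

Pressure altitude = 4690 + (1013 − 986) × 30 = 4690 + (+810) = 5500 ft.
ISA temperature at 5500 ft = 15 − 2 × (5500/1000) = 4°C.
ISA deviation = 3 − 4 = -1°C.
Density altitude = 5500 + 120 × (-1) = 5380 ft.

5380 ft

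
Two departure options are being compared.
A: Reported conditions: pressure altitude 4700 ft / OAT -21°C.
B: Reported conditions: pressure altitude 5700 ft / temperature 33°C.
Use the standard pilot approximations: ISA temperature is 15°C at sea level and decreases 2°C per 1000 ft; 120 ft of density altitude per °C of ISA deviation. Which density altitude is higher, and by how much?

B by 7720 ft

A: ISA temp = 5.6°C, deviation -26.6°C, DA = 4700 + 120 × (-26.6) = 1508 ft.
B: ISA temp = 3.6°C, deviation +29.4°C, DA = 5700 + 120 × 29.4 = 9228 ft.
B is higher by 9228 − 1508 = 7720 ft.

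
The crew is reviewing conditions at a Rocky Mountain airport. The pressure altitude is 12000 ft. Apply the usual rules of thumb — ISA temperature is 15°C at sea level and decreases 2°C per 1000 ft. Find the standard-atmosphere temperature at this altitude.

ISA temperature = 15 − 2 × (12000/1000) = 15 − 24 = -9°C.

-9°C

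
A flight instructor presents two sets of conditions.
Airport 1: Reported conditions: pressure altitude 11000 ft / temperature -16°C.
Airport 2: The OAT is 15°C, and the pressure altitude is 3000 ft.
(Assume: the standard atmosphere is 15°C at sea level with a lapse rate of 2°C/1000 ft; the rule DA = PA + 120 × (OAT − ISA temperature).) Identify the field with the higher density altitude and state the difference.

Airport 1: ISA temp = -7°C, deviation -9°C, DA = 11000 + 120 × (-9) = 9920 ft.
Airport 2: ISA temp = 9°C, deviation +6°C, DA = 3000 + 120 × 6 = 3720 ft.
Airport 1 is higher by 9920 − 3720 = 6200 ft.

Airport 1 by 6200 ft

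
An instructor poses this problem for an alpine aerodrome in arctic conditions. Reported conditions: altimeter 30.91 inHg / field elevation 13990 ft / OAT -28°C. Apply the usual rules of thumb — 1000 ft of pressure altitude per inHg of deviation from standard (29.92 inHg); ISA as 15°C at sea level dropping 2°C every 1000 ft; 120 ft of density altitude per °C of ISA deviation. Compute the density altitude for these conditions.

Pressure altitude = 13990 + (29.92 − 30.91) × 1000 = 13990 + (-990) = 13000 ft.
ISA temperature at 13000 ft = 15 − 2 × (13000/1000) = -11°C.
ISA deviation = -28 − (-11) = -17°C.
Density altitude = 13000 + 120 × (-17) = 10960 ft.

10960 ft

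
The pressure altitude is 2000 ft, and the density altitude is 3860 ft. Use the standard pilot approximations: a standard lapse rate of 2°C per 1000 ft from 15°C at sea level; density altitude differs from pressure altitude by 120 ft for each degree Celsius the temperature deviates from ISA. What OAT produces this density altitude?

Density altitude − pressure altitude = 3860 − 2000 = +1860 ft.
At 120 ft/°C that is an ISA deviation of 1860/120 = +15.5°C.
ISA temperature at 2000 ft = 15 − 2 × (2000/1000) = 11°C.
OAT = ISA + deviation = 11 + (+15.5) = 26.5°C.

26.5°C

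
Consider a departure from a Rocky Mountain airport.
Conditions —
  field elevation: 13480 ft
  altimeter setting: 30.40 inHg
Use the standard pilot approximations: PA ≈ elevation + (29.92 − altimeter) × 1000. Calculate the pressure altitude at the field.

Pressure correction = (29.92 − 30.40) × 1000 = -480 ft.
Pressure altitude = 13480 + (-480) = 13000 ft.

13000 ft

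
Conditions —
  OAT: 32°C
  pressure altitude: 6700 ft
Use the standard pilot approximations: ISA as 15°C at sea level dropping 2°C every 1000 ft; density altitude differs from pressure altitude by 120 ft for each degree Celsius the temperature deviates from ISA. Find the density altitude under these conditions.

10348 ft

ISA temperature at 6700 ft = 15 − 2 × (6700/1000) = 1.6°C.
ISA deviation = 32 − 1.6 = +30.4°C.
Density altitude = 6700 + 120 × (30.4) = 6700 + (+3648) = 10348 ft.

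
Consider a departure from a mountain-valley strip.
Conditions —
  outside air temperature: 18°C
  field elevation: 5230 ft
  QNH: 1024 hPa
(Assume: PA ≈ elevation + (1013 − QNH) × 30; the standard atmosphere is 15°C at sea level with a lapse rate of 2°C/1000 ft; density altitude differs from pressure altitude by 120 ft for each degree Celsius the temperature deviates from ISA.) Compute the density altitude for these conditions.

Pressure altitude = 5230 + (1013 − 1024) × 30 = 5230 + (-330) = 4900 ft.
ISA temperature at 4900 ft = 15 − 2 × (4900/1000) = 5.2°C.
ISA deviation = 18 − 5.2 = +12.8°C.
Density altitude = 4900 + 120 × (12.8) = 6436 ft.

6436 ft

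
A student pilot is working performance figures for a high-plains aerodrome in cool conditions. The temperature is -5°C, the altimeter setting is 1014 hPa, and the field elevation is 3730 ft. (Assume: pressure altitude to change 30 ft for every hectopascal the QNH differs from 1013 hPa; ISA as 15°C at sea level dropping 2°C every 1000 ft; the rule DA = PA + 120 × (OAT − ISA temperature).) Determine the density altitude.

2188 ft

Pressure altitude = 3730 + (1013 − 1014) × 30 = 3730 + (-30) = 3700 ft.
ISA temperature at 3700 ft = 15 − 2 × (3700/1000) = 7.6°C.
ISA deviation = -5 − 7.6 = -12.6°C.
Density altitude = 3700 + 120 × (-12.6) = 2188 ft.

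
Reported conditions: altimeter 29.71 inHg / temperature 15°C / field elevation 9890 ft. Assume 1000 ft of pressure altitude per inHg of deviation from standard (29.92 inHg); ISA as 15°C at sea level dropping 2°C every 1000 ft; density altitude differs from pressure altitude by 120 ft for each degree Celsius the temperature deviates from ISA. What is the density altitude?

Pressure altitude = 9890 + (29.92 − 29.71) × 1000 = 9890 + (+210) = 10100 ft.
ISA temperature at 10100 ft = 15 − 2 × (10100/1000) = -5.2°C.
ISA deviation = 15 − (-5.2) = +20.2°C.
Density altitude = 10100 + 120 × (20.2) = 12524 ft.

12524 ft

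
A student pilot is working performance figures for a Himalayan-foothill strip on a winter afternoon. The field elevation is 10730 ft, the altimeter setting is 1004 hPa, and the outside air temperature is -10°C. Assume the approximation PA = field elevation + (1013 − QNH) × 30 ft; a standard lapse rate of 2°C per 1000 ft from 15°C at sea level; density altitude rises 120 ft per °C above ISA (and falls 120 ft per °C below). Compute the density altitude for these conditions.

10640 ft

Pressure altitude = 10730 + (1013 − 1004) × 30 = 10730 + (+270) = 11000 ft.
ISA temperature at 11000 ft = 15 − 2 × (11000/1000) = -7°C.
ISA deviation = -10 − (-7) = -3°C.
Density altitude = 11000 + 120 × (-3) = 10640 ft.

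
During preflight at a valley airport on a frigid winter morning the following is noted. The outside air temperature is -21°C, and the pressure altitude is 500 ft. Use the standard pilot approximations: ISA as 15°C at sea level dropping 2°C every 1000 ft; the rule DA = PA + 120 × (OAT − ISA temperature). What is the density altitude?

-3700 ft

ISA temperature at 500 ft = 15 − 2 × (500/1000) = 14°C.
ISA deviation = -21 − 14 = -35°C.
Density altitude = 500 + 120 × (-35) = 500 + (-4200) = -3700 ft.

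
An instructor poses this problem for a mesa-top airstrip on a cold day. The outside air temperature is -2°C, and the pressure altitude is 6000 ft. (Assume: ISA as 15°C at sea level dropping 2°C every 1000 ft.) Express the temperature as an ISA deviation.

ISA-5°C

ISA temperature at 6000 ft = 15 − 2 × (6000/1000) = 3°C.
Deviation = OAT − ISA = -2 − 3 = -5°C.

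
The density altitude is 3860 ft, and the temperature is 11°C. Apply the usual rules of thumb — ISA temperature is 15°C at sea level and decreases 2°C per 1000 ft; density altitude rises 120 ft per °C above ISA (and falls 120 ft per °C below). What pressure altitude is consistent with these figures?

DA = PA + 120 × (OAT − (15 − 2·PA/1000)) = PA + 120·OAT − 1800 + 0.24·PA = 1.24·PA + 120·OAT − 1800.
So 1.24·PA = 3860 − 120 × 11 + 1800 = 4340.
PA = 4340 / 1.24 = 3500 ft.

3500 ft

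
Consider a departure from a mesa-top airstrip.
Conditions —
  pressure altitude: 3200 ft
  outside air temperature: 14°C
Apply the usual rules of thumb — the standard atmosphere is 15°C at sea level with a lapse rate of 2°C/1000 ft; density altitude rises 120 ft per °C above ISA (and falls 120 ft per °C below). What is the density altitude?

3848 ft

ISA temperature at 3200 ft = 15 − 2 × (3200/1000) = 8.6°C.
ISA deviation = 14 − 8.6 = +5.4°C.
Density altitude = 3200 + 120 × (5.4) = 3200 + (+648) = 3848 ft.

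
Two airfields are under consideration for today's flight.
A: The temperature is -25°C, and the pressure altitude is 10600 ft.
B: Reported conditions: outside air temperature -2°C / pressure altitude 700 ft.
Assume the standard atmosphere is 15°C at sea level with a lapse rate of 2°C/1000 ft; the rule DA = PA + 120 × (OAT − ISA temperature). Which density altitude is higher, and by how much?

A by 9516 ft

A: ISA temp = -6.2°C, deviation -18.8°C, DA = 10600 + 120 × (-18.8) = 8344 ft.
B: ISA temp = 13.6°C, deviation -15.6°C, DA = 700 + 120 × (-15.6) = -1172 ft.
A is higher by 8344 − (-1172) = 9516 ft.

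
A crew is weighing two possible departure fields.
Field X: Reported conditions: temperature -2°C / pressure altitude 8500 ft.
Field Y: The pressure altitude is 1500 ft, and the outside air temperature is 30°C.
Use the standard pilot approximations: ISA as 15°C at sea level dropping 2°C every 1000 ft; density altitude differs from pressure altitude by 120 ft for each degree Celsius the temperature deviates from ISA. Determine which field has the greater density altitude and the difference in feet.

Field X by 4840 ft

Field X: ISA temp = -2°C, deviation 0°C, DA = 8500 + 120 × 0 = 8500 ft.
Field Y: ISA temp = 12°C, deviation +18°C, DA = 1500 + 120 × 18 = 3660 ft.
Field X is higher by 8500 − 3660 = 4840 ft.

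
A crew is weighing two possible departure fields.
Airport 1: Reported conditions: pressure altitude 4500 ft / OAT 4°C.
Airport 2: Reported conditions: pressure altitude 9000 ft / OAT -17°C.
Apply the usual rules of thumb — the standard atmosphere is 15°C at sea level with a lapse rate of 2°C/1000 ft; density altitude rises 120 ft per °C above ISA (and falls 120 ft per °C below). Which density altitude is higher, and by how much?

Airport 2 by 3060 ft

Airport 1: ISA temp = 6°C, deviation -2°C, DA = 4500 + 120 × (-2) = 4260 ft.
Airport 2: ISA temp = -3°C, deviation -14°C, DA = 9000 + 120 × (-14) = 7320 ft.
Airport 2 is higher by 7320 − 4260 = 3060 ft.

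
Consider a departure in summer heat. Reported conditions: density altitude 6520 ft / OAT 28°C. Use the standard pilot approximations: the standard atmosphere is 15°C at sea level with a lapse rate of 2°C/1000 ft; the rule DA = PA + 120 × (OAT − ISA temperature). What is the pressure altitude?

DA = PA + 120 × (OAT − (15 − 2·PA/1000)) = PA + 120·OAT − 1800 + 0.24·PA = 1.24·PA + 120·OAT − 1800.
So 1.24·PA = 6520 − 120 × 28 + 1800 = 4960.
PA = 4960 / 1.24 = 4000 ft.

4000 ft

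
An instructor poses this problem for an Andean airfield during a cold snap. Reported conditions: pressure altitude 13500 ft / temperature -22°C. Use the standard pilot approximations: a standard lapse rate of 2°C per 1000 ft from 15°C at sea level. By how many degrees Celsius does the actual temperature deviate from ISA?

ISA temperature at 13500 ft = 15 − 2 × (13500/1000) = -12°C.
Deviation = OAT − ISA = -22 − (-12) = -10°C.

ISA-10°C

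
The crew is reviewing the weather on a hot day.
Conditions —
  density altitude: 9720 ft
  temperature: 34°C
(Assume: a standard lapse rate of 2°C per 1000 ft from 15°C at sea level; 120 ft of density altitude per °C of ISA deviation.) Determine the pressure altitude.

DA = PA + 120 × (OAT − (15 − 2·PA/1000)) = PA + 120·OAT − 1800 + 0.24·PA = 1.24·PA + 120·OAT − 1800.
So 1.24·PA = 9720 − 120 × 34 + 1800 = 7440.
PA = 7440 / 1.24 = 6000 ft.

6000 ft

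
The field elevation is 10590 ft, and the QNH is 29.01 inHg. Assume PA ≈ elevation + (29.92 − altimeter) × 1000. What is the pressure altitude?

Pressure correction = (29.92 − 29.01) × 1000 = +910 ft.
Pressure altitude = 10590 + (+910) = 11500 ft.

11500 ft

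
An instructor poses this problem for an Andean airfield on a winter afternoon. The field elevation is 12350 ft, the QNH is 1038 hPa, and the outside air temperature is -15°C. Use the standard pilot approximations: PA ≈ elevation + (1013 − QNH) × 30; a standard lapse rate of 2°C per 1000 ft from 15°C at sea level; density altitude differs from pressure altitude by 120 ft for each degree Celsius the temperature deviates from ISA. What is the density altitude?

Pressure altitude = 12350 + (1013 − 1038) × 30 = 12350 + (-750) = 11600 ft.
ISA temperature at 11600 ft = 15 − 2 × (11600/1000) = -8.2°C.
ISA deviation = -15 − (-8.2) = -6.8°C.
Density altitude = 11600 + 120 × (-6.8) = 10784 ft.

10784 ft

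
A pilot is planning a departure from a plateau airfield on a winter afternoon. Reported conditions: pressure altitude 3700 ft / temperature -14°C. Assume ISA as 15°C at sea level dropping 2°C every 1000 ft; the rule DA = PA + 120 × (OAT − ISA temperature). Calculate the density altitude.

1108 ft

ISA temperature at 3700 ft = 15 − 2 × (3700/1000) = 7.6°C.
ISA deviation = -14 − 7.6 = -21.6°C.
Density altitude = 3700 + 120 × (-21.6) = 3700 + (-2592) = 1108 ft.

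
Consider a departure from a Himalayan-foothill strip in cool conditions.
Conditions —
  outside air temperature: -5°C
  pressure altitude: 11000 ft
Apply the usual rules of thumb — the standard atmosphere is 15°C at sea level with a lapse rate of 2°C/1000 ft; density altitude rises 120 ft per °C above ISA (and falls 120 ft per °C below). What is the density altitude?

ISA temperature at 11000 ft = 15 − 2 × (11000/1000) = -7°C.
ISA deviation = -5 − (-7) = +2°C.
Density altitude = 11000 + 120 × (2) = 11000 + (+240) = 11240 ft.

11240 ft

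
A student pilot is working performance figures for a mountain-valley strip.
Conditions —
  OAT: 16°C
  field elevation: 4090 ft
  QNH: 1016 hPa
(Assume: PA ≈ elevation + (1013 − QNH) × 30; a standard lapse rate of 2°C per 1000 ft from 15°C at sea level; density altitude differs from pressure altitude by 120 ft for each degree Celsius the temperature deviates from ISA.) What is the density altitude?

5080 ft

Pressure altitude = 4090 + (1013 − 1016) × 30 = 4090 + (-90) = 4000 ft.
ISA temperature at 4000 ft = 15 − 2 × (4000/1000) = 7°C.
ISA deviation = 16 − 7 = +9°C.
Density altitude = 4000 + 120 × (9) = 5080 ft.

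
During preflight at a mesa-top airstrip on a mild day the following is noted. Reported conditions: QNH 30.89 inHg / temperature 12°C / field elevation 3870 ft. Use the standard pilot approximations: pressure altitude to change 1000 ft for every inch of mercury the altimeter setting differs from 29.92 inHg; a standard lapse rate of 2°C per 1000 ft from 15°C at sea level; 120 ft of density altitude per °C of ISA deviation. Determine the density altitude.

Pressure altitude = 3870 + (29.92 − 30.89) × 1000 = 3870 + (-970) = 2900 ft.
ISA temperature at 2900 ft = 15 − 2 × (2900/1000) = 9.2°C.
ISA deviation = 12 − 9.2 = +2.8°C.
Density altitude = 2900 + 120 × (2.8) = 3236 ft.

3236 ft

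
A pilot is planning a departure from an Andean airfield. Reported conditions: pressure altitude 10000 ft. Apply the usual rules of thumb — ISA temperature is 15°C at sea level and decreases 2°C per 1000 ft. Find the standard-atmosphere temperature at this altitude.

ISA temperature = 15 − 2 × (10000/1000) = 15 − 20 = -5°C.

-5°C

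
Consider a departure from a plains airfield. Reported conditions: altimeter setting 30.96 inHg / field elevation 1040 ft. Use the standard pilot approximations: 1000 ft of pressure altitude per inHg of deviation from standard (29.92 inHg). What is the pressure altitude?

Pressure correction = (29.92 − 30.96) × 1000 = -1040 ft.
Pressure altitude = 1040 + (-1040) = 0 ft.

0 ft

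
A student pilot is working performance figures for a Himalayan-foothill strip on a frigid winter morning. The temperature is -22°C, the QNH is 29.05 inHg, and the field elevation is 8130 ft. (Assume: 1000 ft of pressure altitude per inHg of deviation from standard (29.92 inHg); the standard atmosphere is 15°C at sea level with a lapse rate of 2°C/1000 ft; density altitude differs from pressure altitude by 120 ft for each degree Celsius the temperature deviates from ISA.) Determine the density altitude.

Pressure altitude = 8130 + (29.92 − 29.05) × 1000 = 8130 + (+870) = 9000 ft.
ISA temperature at 9000 ft = 15 − 2 × (9000/1000) = -3°C.
ISA deviation = -22 − (-3) = -19°C.
Density altitude = 9000 + 120 × (-19) = 6720 ft.

6720 ft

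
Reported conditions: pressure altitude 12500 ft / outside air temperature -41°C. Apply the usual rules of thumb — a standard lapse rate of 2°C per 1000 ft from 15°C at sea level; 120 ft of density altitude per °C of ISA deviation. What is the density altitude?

ISA temperature at 12500 ft = 15 − 2 × (12500/1000) = -10°C.
ISA deviation = -41 − (-10) = -31°C.
Density altitude = 12500 + 120 × (-31) = 12500 + (-3720) = 8780 ft.

8780 ft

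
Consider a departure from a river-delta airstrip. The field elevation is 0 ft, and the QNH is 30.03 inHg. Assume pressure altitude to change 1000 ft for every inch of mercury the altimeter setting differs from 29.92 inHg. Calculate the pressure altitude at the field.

Pressure correction = (29.92 − 30.03) × 1000 = -110 ft.
Pressure altitude = 0 + (-110) = -110 ft.

-110 ft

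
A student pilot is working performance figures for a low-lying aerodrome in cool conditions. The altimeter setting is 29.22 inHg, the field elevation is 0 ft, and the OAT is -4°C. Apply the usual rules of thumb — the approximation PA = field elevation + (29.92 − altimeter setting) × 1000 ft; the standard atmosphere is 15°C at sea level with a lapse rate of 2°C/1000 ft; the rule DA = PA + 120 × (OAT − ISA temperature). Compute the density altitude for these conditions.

Pressure altitude = 0 + (29.92 − 29.22) × 1000 = 0 + (+700) = 700 ft.
ISA temperature at 700 ft = 15 − 2 × (700/1000) = 13.6°C.
ISA deviation = -4 − 13.6 = -17.6°C.
Density altitude = 700 + 120 × (-17.6) = -1412 ft.

-1412 ft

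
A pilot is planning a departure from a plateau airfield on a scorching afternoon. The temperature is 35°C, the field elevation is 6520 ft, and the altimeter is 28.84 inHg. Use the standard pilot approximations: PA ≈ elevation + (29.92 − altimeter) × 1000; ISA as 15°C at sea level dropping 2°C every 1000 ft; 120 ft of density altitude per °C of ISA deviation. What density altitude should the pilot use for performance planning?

Pressure altitude = 6520 + (29.92 − 28.84) × 1000 = 6520 + (+1080) = 7600 ft.
ISA temperature at 7600 ft = 15 − 2 × (7600/1000) = -0.2°C.
ISA deviation = 35 − (-0.2) = +35.2°C.
Density altitude = 7600 + 120 × (35.2) = 11824 ft.

11824 ft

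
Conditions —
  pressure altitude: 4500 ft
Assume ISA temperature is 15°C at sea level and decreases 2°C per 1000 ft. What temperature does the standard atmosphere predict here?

6°C

ISA temperature = 15 − 2 × (4500/1000) = 15 − 9 = 6°C.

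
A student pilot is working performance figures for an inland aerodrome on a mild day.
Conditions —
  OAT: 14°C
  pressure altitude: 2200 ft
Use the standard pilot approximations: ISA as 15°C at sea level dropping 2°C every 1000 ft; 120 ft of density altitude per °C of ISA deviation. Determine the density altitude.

2608 ft

ISA temperature at 2200 ft = 15 − 2 × (2200/1000) = 10.6°C.
ISA deviation = 14 − 10.6 = +3.4°C.
Density altitude = 2200 + 120 × (3.4) = 2200 + (+408) = 2608 ft.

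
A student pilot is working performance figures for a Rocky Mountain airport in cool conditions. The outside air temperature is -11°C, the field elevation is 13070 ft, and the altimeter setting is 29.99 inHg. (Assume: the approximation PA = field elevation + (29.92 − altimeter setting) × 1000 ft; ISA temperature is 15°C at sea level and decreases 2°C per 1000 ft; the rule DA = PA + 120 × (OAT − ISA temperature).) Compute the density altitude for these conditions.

13000 ft

Pressure altitude = 13070 + (29.92 − 29.99) × 1000 = 13070 + (-70) = 13000 ft.
ISA temperature at 13000 ft = 15 − 2 × (13000/1000) = -11°C.
ISA deviation = -11 − (-11) = 0°C.
Density altitude = 13000 + 120 × (0) = 13000 ft.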